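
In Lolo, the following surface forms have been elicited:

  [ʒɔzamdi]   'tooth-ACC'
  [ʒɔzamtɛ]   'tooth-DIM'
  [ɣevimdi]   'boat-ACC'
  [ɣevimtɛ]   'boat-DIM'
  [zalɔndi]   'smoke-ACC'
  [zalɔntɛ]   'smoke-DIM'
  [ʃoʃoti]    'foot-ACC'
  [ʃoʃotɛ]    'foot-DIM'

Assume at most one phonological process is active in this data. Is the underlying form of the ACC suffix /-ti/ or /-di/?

/-di/

The ACC suffix surfaces as [-di] and [-ti], depending on the final segment of the stem.
The DIM suffix, which begins with [t], is invariant after every stem; so [t] is not altered by any rule here.
So the underlying form is /-di/, and voiced stops become voiceless after a vowel.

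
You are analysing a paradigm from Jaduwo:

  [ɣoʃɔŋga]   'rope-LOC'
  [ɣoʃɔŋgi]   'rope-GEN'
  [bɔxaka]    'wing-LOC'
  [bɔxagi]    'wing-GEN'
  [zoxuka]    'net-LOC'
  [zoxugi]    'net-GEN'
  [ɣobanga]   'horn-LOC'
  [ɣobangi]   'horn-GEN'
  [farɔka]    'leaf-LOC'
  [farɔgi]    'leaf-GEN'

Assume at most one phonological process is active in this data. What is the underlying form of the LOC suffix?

/-ka/

The LOC suffix surfaces as [-ga] and [-ka], depending on the final segment of the stem.
By contrast the GEN suffix keeps its initial [g] throughout — that segment must be underlying.
The LOC suffix is therefore /-ka/ underlyingly, with post-nasal voicing: voiceless stops become voiced after a nasal.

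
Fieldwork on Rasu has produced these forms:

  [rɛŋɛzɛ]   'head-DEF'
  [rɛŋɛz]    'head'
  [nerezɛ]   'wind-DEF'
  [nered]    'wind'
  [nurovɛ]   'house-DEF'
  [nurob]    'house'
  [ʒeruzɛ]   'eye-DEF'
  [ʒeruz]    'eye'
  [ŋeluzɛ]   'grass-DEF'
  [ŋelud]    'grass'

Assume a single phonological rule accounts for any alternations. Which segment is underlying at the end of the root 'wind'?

In [nerezɛ] and [nered] the final segment of 'wind' alternates: [z] ~ [d].
The stem 'head' ([rɛŋɛzɛ], [rɛŋɛz]) shows [z] unchanged in both environments, so [z] cannot be basic with [d] derived in isolation.
Therefore /d/ is basic and [z] is derived by intervocalic spirantization (voiced stops become fricatives between vowels).

/d/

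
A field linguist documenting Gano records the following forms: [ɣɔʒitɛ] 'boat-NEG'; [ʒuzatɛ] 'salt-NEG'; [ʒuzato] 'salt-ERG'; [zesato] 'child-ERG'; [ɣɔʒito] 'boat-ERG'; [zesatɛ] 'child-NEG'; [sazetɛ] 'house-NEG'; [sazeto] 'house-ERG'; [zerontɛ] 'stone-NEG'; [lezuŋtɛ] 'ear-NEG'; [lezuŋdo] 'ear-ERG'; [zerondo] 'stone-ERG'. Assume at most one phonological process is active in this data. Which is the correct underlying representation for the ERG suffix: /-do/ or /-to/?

/-do/

The ERG morpheme has two allomorphs, [-do] and [-to].
The NEG suffix, which begins with [t], is invariant after every stem; so [t] is not altered by any rule here.
So the underlying form is /-do/, and voiced stops become voiceless after a vowel.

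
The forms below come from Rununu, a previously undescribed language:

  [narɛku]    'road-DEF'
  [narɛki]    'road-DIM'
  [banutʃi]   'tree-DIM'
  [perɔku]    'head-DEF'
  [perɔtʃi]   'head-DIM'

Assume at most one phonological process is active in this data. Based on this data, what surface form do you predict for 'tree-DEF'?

[banuku]

The stem for 'head' ends in [k] in [perɔku] but [tʃ] in [perɔtʃi].
If /k/ were underlying and a rule turned it into [tʃ] before the DIM suffix, 'road' would also alternate; but it has [k] in both [narɛku] and [narɛki].
The alternation reflects depalatalization: palato-alveolar /tʃ/ becomes [k] when no front vowel follows. /tʃ/ is underlying.
The one attested form of 'tree', [banutʃi], shows underlying /banutʃ/. Applying the same rule when no front vowel follows gives [banuku].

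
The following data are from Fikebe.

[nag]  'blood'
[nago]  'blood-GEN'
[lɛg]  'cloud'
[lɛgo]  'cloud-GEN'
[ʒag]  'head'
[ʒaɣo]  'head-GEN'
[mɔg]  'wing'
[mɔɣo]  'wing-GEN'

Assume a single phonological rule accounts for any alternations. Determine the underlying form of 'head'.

In [ʒag] and [ʒaɣo] the final segment of 'head' alternates: [g] ~ [ɣ].
Compare 'blood', with invariant [g] in [nag] and [nago]: an analysis with underlying /g/ and a rule producing [ɣ] before the GEN suffix would wrongly predict alternation here too.
So /ɣ/ is underlying, and a rule of word-final hardening — voiced fricatives become stops word-finally — gives [g].
Hence 'head' is /ʒaɣ/ underlyingly.

/ʒaɣ/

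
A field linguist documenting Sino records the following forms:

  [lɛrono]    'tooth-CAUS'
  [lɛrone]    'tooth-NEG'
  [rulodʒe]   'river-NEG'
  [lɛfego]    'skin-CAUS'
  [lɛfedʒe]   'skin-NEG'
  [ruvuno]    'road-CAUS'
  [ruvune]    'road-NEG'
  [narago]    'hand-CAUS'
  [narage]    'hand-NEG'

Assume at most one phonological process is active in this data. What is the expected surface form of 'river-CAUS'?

[rulogo]

In [lɛfego] and [lɛfedʒe] the final segment of 'skin' alternates: [g] ~ [dʒ].
But 'hand' keeps [g] in both environments ([narago], [narage]), so there is no rule changing /g/ to [dʒ] before the NEG suffix.
The underlying segment must be /dʒ/; palato-alveolar /dʒ/ becomes [g] when no front vowel follows, yielding [g] there.
The one attested form of 'river', [rulodʒe], shows underlying /rulodʒ/. Applying the same rule when no front vowel follows gives [rulogo].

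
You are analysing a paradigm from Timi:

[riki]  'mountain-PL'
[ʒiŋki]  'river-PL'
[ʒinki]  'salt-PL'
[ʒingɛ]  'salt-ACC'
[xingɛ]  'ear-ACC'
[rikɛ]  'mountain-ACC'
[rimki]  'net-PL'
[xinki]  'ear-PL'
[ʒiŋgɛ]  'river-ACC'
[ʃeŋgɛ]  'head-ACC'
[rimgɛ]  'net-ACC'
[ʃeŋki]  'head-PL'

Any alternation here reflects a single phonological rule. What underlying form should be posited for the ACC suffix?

The ACC suffix surfaces as [-gɛ] and [-kɛ], depending on the final segment of the stem.
The PL suffix, which begins with [k], is invariant after every stem; so [k] is not altered by any rule here.
So the underlying form is /-gɛ/, and voiced stops become voiceless after a vowel.

/-gɛ/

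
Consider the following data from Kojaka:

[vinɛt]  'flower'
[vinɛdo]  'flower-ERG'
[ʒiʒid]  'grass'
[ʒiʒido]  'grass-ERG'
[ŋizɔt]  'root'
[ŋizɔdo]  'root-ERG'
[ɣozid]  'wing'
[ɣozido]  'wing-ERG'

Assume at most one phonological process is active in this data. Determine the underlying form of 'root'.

/ŋizɔt/

In [ŋizɔt] and [ŋizɔdo] the final segment of 'root' alternates: [t] ~ [d].
If /d/ were underlying and a rule turned it into [t] in isolation, 'wing' would also alternate; but it has [d] in both [ɣozid] and [ɣozido].
So /t/ is underlying, and a rule of intervocalic voicing — voiceless stops become voiced between vowels — gives [d].
The underlying form of 'root' is therefore /ŋizɔt/.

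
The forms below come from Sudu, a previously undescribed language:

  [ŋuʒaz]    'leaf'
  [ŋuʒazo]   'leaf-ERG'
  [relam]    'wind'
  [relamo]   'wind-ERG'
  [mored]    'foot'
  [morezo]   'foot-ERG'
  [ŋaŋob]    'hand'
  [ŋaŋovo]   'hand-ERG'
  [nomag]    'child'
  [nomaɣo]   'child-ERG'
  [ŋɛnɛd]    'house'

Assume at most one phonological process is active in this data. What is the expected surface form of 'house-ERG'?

The stem for 'foot' ends in [d] in [mored] but [z] in [morezo].
Compare 'leaf', with invariant [z] in [ŋuʒaz] and [ŋuʒazo]: an analysis with underlying /z/ and a rule producing [d] in isolation would wrongly predict alternation here too.
So /d/ is underlying, and a rule of intervocalic spirantization — voiced stops become fricatives between vowels — gives [z].
The one attested form of 'house', [ŋɛnɛd], shows underlying /ŋɛnɛd/. Applying the same rule between vowels gives [ŋɛnɛzo].

[ŋɛnɛzo]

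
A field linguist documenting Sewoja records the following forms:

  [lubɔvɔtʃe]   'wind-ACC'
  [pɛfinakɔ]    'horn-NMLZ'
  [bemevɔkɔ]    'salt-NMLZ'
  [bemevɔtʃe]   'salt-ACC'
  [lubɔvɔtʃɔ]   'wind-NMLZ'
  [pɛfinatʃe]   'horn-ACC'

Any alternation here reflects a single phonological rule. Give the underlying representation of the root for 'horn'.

The root 'horn' surfaces as [pɛfinakɔ] and [pɛfinatʃe], with a stem-final [k] ~ [tʃ] alternation.
But 'wind' keeps [tʃ] in both environments ([lubɔvɔtʃɔ], [lubɔvɔtʃe]), so there is no rule changing /tʃ/ to [k] before the NMLZ suffix.
Therefore /k/ is basic and [tʃ] is derived by palatalization before a front vowel (/k/ becomes palato-alveolar [tʃ] before a front vowel).

/pɛfinak/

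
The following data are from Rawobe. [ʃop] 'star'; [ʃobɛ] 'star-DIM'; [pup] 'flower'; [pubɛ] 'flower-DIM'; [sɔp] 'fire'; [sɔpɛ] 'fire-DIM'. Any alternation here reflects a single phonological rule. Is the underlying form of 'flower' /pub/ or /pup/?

In [pup] and [pubɛ] the final segment of 'flower' alternates: [p] ~ [b].
Compare 'fire', with invariant [p] in [sɔp] and [sɔpɛ]: an analysis with underlying /p/ and a rule producing [b] before the DIM suffix would wrongly predict alternation here too.
The underlying segment must be /b/; voiced obstruents become voiceless word-finally, yielding [p] there.

/pub/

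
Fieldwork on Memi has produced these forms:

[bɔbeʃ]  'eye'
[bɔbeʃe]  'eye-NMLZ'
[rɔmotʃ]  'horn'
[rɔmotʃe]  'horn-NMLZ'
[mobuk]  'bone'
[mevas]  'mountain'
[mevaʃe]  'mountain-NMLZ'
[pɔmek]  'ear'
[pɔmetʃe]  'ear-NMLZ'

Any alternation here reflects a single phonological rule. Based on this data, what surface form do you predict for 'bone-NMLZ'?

[mobutʃe]

The stem for 'ear' ends in [k] in [pɔmek] but [tʃ] in [pɔmetʃe].
If /tʃ/ were underlying and a rule turned it into [k] in isolation, 'horn' would also alternate; but it has [tʃ] in both [rɔmotʃ] and [rɔmotʃe].
So /k/ is underlying, and a rule of palatalization before a front vowel — /k/ and /s/ become palato-alveolar [tʃ] and [ʃ] before a front vowel — gives [tʃ].
The one attested form of 'bone', [mobuk], shows underlying /mobuk/. Applying the same rule before a front vowel gives [mobutʃe].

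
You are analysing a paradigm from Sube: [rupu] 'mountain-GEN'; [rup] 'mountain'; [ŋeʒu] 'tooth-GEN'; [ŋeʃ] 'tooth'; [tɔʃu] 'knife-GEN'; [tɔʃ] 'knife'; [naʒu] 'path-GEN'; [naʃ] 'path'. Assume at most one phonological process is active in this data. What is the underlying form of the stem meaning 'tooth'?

'tooth' shows [ʒ] ~ [ʃ] at the end of the stem ([ŋeʒu] vs [ŋeʃ]).
Compare 'knife', with invariant [ʃ] in [tɔʃu] and [tɔʃ]: an analysis with underlying /ʃ/ and a rule producing [ʒ] before the GEN suffix would wrongly predict alternation here too.
The underlying segment must be /ʒ/; voiced obstruents become voiceless word-finally, yielding [ʃ] there.

/ŋeʒ/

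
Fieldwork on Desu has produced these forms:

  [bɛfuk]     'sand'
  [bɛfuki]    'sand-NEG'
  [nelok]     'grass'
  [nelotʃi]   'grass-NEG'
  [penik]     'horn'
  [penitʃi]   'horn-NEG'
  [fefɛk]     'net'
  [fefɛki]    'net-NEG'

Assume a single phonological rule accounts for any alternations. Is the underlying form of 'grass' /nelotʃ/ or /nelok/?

In [nelok] and [nelotʃi] the final segment of 'grass' alternates: [k] ~ [tʃ].
But 'sand' keeps [k] in both environments ([bɛfuk], [bɛfuki]), so there is no rule changing /k/ to [tʃ] before the NEG suffix.
The underlying segment must be /tʃ/; palato-alveolar /tʃ/ becomes [k] when no front vowel follows, yielding [k] there.

/nelotʃ/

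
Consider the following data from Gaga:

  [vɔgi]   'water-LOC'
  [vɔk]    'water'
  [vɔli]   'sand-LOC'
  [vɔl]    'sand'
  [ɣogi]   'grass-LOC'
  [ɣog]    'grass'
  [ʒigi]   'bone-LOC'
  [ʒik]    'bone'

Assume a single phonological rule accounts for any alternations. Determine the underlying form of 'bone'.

/ʒik/

The stem for 'bone' ends in [g] in [ʒigi] but [k] in [ʒik].
The stem 'grass' ([ɣogi], [ɣog]) shows [g] unchanged in both environments, so [g] cannot be basic with [k] derived in isolation.
So /k/ is underlying, and a rule of intervocalic voicing — voiceless stops become voiced between vowels — gives [g].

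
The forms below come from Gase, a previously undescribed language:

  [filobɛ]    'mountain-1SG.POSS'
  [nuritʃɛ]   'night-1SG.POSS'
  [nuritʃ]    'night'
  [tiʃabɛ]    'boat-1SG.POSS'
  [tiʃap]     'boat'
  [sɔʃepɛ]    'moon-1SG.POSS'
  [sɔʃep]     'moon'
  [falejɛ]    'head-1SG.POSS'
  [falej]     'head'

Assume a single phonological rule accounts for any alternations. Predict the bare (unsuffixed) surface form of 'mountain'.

The stem for 'boat' ends in [b] in [tiʃabɛ] but [p] in [tiʃap].
But 'moon' keeps [p] in both environments ([sɔʃepɛ], [sɔʃep]), so there is no rule changing /p/ to [b] before the 1SG.POSS suffix.
So /b/ is underlying, and a rule of word-final obstruent devoicing — voiced obstruents become voiceless word-finally — gives [p].
From [filobɛ] the stem 'mountain' is /filob/; word-finally this yields [filop].

[filop]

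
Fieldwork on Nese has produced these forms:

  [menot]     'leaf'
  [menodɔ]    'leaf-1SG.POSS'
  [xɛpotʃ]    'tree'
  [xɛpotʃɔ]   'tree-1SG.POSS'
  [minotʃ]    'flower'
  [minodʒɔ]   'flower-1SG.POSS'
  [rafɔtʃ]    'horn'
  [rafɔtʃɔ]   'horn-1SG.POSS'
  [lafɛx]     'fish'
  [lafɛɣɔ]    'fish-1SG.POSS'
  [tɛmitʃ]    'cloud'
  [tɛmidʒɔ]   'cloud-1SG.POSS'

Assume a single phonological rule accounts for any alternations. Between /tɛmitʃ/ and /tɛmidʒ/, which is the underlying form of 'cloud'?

/tɛmidʒ/

The stem for 'cloud' ends in [tʃ] in [tɛmitʃ] but [dʒ] in [tɛmidʒɔ].
The stem 'tree' ([xɛpotʃ], [xɛpotʃɔ]) shows [tʃ] unchanged in both environments, so [tʃ] cannot be basic with [dʒ] derived before the 1SG.POSS suffix.
The alternation reflects word-final obstruent devoicing: voiced obstruents become voiceless word-finally. /dʒ/ is underlying.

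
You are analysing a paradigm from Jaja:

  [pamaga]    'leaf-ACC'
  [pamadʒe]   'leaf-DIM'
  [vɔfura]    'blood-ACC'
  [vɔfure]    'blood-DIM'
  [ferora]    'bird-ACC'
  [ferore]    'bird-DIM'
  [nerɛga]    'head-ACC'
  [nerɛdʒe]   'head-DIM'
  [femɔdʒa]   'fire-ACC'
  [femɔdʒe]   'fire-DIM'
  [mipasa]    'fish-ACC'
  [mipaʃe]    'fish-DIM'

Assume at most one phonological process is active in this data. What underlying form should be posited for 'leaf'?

/pamag/

The stem for 'leaf' ends in [g] in [pamaga] but [dʒ] in [pamadʒe].
If /dʒ/ were underlying and a rule turned it into [g] before the ACC suffix, 'fire' would also alternate; but it has [dʒ] in both [femɔdʒa] and [femɔdʒe].
The alternation reflects palatalization before a front vowel: /g/ and /s/ become palato-alveolar [dʒ] and [ʃ] before a front vowel. /g/ is underlying.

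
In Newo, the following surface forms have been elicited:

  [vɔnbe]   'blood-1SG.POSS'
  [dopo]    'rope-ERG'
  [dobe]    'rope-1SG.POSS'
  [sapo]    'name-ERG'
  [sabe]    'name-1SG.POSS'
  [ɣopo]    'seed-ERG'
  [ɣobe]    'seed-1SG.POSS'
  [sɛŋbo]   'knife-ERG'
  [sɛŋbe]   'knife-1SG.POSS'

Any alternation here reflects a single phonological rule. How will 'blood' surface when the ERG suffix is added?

The ERG morpheme has two allomorphs, [-bo] and [-po].
By contrast the 1SG.POSS suffix keeps its initial [b] throughout — that segment must be underlying.
The ERG suffix is therefore /-po/ underlyingly, with post-nasal voicing: voiceless stops become voiced after a nasal.
After 'blood', which ends in a nasal, the suffix surfaces as [-bo], giving [vɔnbo].

[vɔnbo]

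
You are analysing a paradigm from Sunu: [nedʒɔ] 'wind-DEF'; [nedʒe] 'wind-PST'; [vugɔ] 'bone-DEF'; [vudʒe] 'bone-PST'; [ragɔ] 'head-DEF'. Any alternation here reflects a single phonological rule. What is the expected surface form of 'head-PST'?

[radʒe]

The root 'bone' surfaces as [vugɔ] and [vudʒe], with a stem-final [g] ~ [dʒ] alternation.
The stem 'wind' ([nedʒɔ], [nedʒe]) shows [dʒ] unchanged in both environments, so [dʒ] cannot be basic with [g] derived before the DEF suffix.
So /g/ is underlying, and a rule of palatalization before a front vowel — /g/ becomes palato-alveolar [dʒ] before a front vowel — gives [dʒ].
The one attested form of 'head', [ragɔ], shows underlying /rag/. Applying the same rule before a front vowel gives [radʒe].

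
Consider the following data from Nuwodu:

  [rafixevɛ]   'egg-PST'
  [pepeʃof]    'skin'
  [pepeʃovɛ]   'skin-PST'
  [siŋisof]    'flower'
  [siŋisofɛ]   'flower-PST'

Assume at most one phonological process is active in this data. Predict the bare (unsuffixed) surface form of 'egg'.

[rafixef]

In [pepeʃof] and [pepeʃovɛ] the final segment of 'skin' alternates: [f] ~ [v].
Compare 'flower', with invariant [f] in [siŋisof] and [siŋisofɛ]: an analysis with underlying /f/ and a rule producing [v] before the PST suffix would wrongly predict alternation here too.
The underlying segment must be /v/; voiced obstruents become voiceless word-finally, yielding [f] there.
The one attested form of 'egg', [rafixevɛ], shows underlying /rafixev/. Applying the same rule word-finally gives [rafixef].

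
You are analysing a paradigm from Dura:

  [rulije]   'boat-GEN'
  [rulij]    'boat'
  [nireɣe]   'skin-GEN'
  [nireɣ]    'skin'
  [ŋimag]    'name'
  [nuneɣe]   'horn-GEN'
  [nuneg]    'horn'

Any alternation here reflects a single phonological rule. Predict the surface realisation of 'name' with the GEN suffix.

'horn' shows [ɣ] ~ [g] at the end of the stem ([nuneɣe] vs [nuneg]).
The stem 'skin' ([nireɣe], [nireɣ]) shows [ɣ] unchanged in both environments, so [ɣ] cannot be basic with [g] derived in isolation.
The underlying segment must be /g/; voiced stops become fricatives between vowels, yielding [ɣ] there.
From [ŋimag] the stem 'name' is /ŋimag/; between vowels this yields [ŋimaɣe].

[ŋimaɣe]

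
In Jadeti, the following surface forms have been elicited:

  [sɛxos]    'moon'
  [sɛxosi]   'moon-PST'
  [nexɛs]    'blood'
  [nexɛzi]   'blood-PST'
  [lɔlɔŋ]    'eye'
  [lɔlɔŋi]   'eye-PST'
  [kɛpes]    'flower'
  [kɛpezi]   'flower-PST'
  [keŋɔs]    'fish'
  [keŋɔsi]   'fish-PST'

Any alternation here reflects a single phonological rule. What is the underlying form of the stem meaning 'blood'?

/nexɛz/

'blood' shows [s] ~ [z] at the end of the stem ([nexɛs] vs [nexɛzi]).
The stem 'fish' ([keŋɔs], [keŋɔsi]) shows [s] unchanged in both environments, so [s] cannot be basic with [z] derived before the PST suffix.
So /z/ is underlying, and a rule of word-final obstruent devoicing — voiced obstruents become voiceless word-finally — gives [s].
The underlying form of 'blood' is therefore /nexɛz/.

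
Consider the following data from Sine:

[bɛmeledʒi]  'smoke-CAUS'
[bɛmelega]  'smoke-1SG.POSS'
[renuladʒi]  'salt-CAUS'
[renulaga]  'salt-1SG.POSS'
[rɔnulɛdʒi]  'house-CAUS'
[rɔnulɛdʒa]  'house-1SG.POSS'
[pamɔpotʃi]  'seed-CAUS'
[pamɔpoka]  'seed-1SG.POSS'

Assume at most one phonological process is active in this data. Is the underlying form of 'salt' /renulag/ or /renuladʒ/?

The stem for 'salt' ends in [dʒ] in [renuladʒi] but [g] in [renulaga].
The stem 'house' ([rɔnulɛdʒi], [rɔnulɛdʒa]) shows [dʒ] unchanged in both environments, so [dʒ] cannot be basic with [g] derived before the 1SG.POSS suffix.
The alternation reflects palatalization before a front vowel: /k/ and /g/ become palato-alveolar [tʃ] and [dʒ] before a front vowel. /g/ is underlying.

/renulag/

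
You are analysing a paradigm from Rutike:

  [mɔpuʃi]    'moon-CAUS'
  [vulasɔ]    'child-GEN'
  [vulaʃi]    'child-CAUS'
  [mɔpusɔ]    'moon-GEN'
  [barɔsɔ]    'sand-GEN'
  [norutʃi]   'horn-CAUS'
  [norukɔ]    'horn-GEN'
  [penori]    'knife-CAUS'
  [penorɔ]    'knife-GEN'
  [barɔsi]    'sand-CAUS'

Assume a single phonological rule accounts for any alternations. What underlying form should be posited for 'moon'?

The stem for 'moon' ends in [s] in [mɔpusɔ] but [ʃ] in [mɔpuʃi].
Compare 'sand', with invariant [s] in [barɔsɔ] and [barɔsi]: an analysis with underlying /s/ and a rule producing [ʃ] before the CAUS suffix would wrongly predict alternation here too.
Therefore /ʃ/ is basic and [s] is derived by depalatalization (palato-alveolar /tʃ/ and /ʃ/ become [k] and [s] when no front vowel follows).
The underlying form of 'moon' is therefore /mɔpuʃ/.

/mɔpuʃ/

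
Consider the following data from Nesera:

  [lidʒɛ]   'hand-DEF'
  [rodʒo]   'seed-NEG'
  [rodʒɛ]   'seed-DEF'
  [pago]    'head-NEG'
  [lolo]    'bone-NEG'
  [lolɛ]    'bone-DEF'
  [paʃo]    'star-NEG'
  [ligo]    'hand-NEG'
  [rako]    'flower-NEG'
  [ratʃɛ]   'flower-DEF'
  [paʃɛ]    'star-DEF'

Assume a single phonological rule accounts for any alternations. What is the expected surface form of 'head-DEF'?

[padʒɛ]

The stem for 'hand' ends in [g] in [ligo] but [dʒ] in [lidʒɛ].
The stem 'seed' ([rodʒo], [rodʒɛ]) shows [dʒ] unchanged in both environments, so [dʒ] cannot be basic with [g] derived before the NEG suffix.
The alternation reflects palatalization before a front vowel: /k/ and /g/ become palato-alveolar [tʃ] and [dʒ] before a front vowel. /g/ is underlying.
The one attested form of 'head', [pago], shows underlying /pag/. Applying the same rule before a front vowel gives [padʒɛ].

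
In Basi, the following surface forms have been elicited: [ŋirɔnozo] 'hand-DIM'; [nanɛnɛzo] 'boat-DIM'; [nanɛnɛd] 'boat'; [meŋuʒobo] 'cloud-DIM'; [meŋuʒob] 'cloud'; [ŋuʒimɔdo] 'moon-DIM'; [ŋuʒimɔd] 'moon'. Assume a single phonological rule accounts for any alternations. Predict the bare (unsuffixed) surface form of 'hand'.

[ŋirɔnod]

The root 'boat' surfaces as [nanɛnɛzo] and [nanɛnɛd], with a stem-final [z] ~ [d] alternation.
The stem 'moon' ([ŋuʒimɔdo], [ŋuʒimɔd]) shows [d] unchanged in both environments, so [d] cannot be basic with [z] derived before the DIM suffix.
The underlying segment must be /z/; voiced fricatives become stops word-finally, yielding [d] there.
From [ŋirɔnozo] the stem 'hand' is /ŋirɔnoz/; word-finally this yields [ŋirɔnod].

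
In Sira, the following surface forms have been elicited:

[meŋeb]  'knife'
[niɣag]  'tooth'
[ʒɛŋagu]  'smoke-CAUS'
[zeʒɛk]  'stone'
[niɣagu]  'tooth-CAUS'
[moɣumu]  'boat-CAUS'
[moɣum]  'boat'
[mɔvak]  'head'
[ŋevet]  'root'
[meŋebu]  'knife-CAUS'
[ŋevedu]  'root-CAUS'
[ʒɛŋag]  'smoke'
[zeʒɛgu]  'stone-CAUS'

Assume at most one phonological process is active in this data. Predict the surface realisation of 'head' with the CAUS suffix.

[mɔvagu]

'stone' shows [k] ~ [g] at the end of the stem ([zeʒɛk] vs [zeʒɛgu]).
The stem 'tooth' ([niɣag], [niɣagu]) shows [g] unchanged in both environments, so [g] cannot be basic with [k] derived in isolation.
Therefore /k/ is basic and [g] is derived by intervocalic voicing (voiceless stops become voiced between vowels).
The one attested form of 'head', [mɔvak], shows underlying /mɔvak/. Applying the same rule between vowels gives [mɔvagu].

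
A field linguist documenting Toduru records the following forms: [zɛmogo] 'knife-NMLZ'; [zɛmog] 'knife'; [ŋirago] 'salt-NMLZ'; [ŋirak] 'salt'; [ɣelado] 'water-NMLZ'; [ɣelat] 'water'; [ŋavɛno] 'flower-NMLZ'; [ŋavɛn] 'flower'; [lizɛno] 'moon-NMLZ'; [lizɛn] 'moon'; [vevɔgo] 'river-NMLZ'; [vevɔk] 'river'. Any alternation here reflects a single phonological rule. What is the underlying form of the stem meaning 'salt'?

/ŋirak/

The stem for 'salt' ends in [g] in [ŋirago] but [k] in [ŋirak].
If /g/ were underlying and a rule turned it into [k] in isolation, 'knife' would also alternate; but it has [g] in both [zɛmogo] and [zɛmog].
The underlying segment must be /k/; voiceless stops become voiced between vowels, yielding [g] there.
So 'salt' = /ŋirak/.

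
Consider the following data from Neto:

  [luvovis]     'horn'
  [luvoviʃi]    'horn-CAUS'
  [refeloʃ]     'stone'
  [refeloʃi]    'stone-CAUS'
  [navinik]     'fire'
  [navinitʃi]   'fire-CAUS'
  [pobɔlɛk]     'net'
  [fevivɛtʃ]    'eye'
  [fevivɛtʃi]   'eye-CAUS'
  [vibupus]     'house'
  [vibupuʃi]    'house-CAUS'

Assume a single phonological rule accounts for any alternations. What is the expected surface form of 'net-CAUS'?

The root 'fire' surfaces as [navinik] and [navinitʃi], with a stem-final [k] ~ [tʃ] alternation.
The stem 'eye' ([fevivɛtʃ], [fevivɛtʃi]) shows [tʃ] unchanged in both environments, so [tʃ] cannot be basic with [k] derived in isolation.
The alternation reflects palatalization before a front vowel: /k/ and /s/ become palato-alveolar [tʃ] and [ʃ] before a front vowel. /k/ is underlying.
The one attested form of 'net', [pobɔlɛk], shows underlying /pobɔlɛk/. Applying the same rule before a front vowel gives [pobɔlɛtʃi].

[pobɔlɛtʃi]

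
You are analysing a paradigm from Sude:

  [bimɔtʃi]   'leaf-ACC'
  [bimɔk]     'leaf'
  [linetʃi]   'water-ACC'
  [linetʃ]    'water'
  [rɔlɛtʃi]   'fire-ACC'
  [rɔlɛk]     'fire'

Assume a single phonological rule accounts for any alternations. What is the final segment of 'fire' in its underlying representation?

/k/

'fire' shows [tʃ] ~ [k] at the end of the stem ([rɔlɛtʃi] vs [rɔlɛk]).
Compare 'water', with invariant [tʃ] in [linetʃi] and [linetʃ]: an analysis with underlying /tʃ/ and a rule producing [k] in isolation would wrongly predict alternation here too.
The alternation reflects palatalization before a front vowel: /k/ becomes palato-alveolar [tʃ] before a front vowel. /k/ is underlying.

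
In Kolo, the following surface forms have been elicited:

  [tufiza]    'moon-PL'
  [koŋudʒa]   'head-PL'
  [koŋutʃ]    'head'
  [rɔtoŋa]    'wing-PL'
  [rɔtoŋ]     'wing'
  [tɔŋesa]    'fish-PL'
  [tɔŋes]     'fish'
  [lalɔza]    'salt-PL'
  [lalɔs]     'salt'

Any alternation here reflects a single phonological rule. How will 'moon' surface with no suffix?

'salt' shows [z] ~ [s] at the end of the stem ([lalɔza] vs [lalɔs]).
The stem 'fish' ([tɔŋesa], [tɔŋes]) shows [s] unchanged in both environments, so [s] cannot be basic with [z] derived before the PL suffix.
The alternation reflects word-final obstruent devoicing: voiced obstruents become voiceless word-finally. /z/ is underlying.
The one attested form of 'moon', [tufiza], shows underlying /tufiz/. Applying the same rule word-finally gives [tufis].

[tufis]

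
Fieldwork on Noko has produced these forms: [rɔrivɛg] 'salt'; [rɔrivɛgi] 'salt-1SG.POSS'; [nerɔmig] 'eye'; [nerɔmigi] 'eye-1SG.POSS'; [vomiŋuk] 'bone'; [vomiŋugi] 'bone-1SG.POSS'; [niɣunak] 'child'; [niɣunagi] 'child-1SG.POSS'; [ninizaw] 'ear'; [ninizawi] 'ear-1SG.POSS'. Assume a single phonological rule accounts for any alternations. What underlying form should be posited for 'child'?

/niɣunak/

The root 'child' surfaces as [niɣunak] and [niɣunagi], with a stem-final [k] ~ [g] alternation.
If /g/ were underlying and a rule turned it into [k] in isolation, 'eye' would also alternate; but it has [g] in both [nerɔmig] and [nerɔmigi].
So /k/ is underlying, and a rule of intervocalic voicing — voiceless stops become voiced between vowels — gives [g].
The underlying form of 'child' is therefore /niɣunak/.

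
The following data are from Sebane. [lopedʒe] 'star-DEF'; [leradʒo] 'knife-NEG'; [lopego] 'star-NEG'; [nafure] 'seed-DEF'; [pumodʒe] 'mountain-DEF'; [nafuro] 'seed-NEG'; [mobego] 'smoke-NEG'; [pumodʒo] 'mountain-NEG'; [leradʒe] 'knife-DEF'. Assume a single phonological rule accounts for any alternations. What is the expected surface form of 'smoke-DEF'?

[mobedʒe]

The root 'star' surfaces as [lopego] and [lopedʒe], with a stem-final [g] ~ [dʒ] alternation.
The stem 'knife' ([leradʒo], [leradʒe]) shows [dʒ] unchanged in both environments, so [dʒ] cannot be basic with [g] derived before the NEG suffix.
So /g/ is underlying, and a rule of palatalization before a front vowel — /g/ becomes palato-alveolar [dʒ] before a front vowel — gives [dʒ].
From [mobego] the stem 'smoke' is /mobeg/; before a front vowel this yields [mobedʒe].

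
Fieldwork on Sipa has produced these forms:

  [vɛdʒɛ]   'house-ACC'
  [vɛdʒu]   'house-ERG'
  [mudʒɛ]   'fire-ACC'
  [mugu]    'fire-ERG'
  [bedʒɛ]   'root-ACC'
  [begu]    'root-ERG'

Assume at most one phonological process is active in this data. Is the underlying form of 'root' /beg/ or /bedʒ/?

The root 'root' surfaces as [bedʒɛ] and [begu], with a stem-final [dʒ] ~ [g] alternation.
Compare 'house', with invariant [dʒ] in [vɛdʒɛ] and [vɛdʒu]: an analysis with underlying /dʒ/ and a rule producing [g] before the ERG suffix would wrongly predict alternation here too.
The underlying segment must be /g/; /g/ becomes palato-alveolar [dʒ] before a front vowel, yielding [dʒ] there.

/beg/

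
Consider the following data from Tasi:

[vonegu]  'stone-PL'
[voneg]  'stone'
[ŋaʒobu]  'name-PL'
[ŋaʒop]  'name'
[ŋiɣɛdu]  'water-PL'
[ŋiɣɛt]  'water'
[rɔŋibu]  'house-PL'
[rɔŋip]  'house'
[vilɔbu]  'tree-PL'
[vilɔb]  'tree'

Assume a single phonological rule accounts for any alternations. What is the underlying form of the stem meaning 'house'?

In [rɔŋibu] and [rɔŋip] the final segment of 'house' alternates: [b] ~ [p].
The stem 'tree' ([vilɔbu], [vilɔb]) shows [b] unchanged in both environments, so [b] cannot be basic with [p] derived in isolation.
The alternation reflects intervocalic voicing: voiceless stops become voiced between vowels. /p/ is underlying.
The underlying form of 'house' is therefore /rɔŋip/.

/rɔŋip/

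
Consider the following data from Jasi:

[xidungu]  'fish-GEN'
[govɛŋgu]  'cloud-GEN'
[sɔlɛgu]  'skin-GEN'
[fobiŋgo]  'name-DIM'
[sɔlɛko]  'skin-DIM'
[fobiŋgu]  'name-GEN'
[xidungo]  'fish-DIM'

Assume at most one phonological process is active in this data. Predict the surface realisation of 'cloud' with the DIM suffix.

The DIM morpheme has two allomorphs, [-go] and [-ko].
By contrast the GEN suffix keeps its initial [g] throughout — that segment must be underlying.
The DIM suffix is therefore /-ko/ underlyingly, with post-nasal voicing: voiceless stops become voiced after a nasal.
After 'cloud', which ends in a nasal, the suffix surfaces as [-go], giving [govɛŋgo].

[govɛŋgo]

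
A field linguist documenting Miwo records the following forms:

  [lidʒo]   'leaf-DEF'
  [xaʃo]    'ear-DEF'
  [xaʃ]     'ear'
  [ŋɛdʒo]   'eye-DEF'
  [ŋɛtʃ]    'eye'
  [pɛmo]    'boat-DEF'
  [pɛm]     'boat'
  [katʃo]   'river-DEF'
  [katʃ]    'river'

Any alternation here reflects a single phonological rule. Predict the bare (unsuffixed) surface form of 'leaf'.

[litʃ]

The root 'eye' surfaces as [ŋɛdʒo] and [ŋɛtʃ], with a stem-final [dʒ] ~ [tʃ] alternation.
The stem 'river' ([katʃo], [katʃ]) shows [tʃ] unchanged in both environments, so [tʃ] cannot be basic with [dʒ] derived before the DEF suffix.
So /dʒ/ is underlying, and a rule of word-final obstruent devoicing — voiced obstruents become voiceless word-finally — gives [tʃ].
From [lidʒo] the stem 'leaf' is /lidʒ/; word-finally this yields [litʃ].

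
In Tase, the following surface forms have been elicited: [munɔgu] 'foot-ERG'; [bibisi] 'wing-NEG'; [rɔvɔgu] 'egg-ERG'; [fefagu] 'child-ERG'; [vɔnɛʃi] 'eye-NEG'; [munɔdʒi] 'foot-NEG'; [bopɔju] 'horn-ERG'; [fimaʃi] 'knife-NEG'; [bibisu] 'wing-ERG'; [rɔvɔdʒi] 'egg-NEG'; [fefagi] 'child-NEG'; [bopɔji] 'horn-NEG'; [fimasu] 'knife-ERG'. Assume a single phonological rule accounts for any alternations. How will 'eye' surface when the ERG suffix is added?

[vɔnɛsu]

The root 'knife' surfaces as [fimaʃi] and [fimasu], with a stem-final [ʃ] ~ [s] alternation.
But 'wing' keeps [s] in both environments ([bibisi], [bibisu]), so there is no rule changing /s/ to [ʃ] before the NEG suffix.
The underlying segment must be /ʃ/; palato-alveolar /dʒ/ and /ʃ/ become [g] and [s] when no front vowel follows, yielding [s] there.
From [vɔnɛʃi] the stem 'eye' is /vɔnɛʃ/; when no front vowel follows this yields [vɔnɛsu].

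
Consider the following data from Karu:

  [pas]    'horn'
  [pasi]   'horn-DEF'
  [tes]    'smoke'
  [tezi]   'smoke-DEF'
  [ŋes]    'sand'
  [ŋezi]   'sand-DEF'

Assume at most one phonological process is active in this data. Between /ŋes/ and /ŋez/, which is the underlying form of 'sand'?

/ŋez/

In [ŋes] and [ŋezi] the final segment of 'sand' alternates: [s] ~ [z].
If /s/ were underlying and a rule turned it into [z] before the DEF suffix, 'horn' would also alternate; but it has [s] in both [pas] and [pasi].
So /z/ is underlying, and a rule of word-final obstruent devoicing — voiced obstruents become voiceless word-finally — gives [s].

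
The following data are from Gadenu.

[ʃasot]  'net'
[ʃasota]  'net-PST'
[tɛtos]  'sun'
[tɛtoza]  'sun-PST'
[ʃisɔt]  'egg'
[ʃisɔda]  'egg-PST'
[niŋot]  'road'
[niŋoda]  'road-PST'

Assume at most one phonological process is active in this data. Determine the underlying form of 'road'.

The root 'road' surfaces as [niŋot] and [niŋoda], with a stem-final [t] ~ [d] alternation.
The stem 'net' ([ʃasot], [ʃasota]) shows [t] unchanged in both environments, so [t] cannot be basic with [d] derived before the PST suffix.
Therefore /d/ is basic and [t] is derived by word-final obstruent devoicing (voiced obstruents become voiceless word-finally).

/niŋod/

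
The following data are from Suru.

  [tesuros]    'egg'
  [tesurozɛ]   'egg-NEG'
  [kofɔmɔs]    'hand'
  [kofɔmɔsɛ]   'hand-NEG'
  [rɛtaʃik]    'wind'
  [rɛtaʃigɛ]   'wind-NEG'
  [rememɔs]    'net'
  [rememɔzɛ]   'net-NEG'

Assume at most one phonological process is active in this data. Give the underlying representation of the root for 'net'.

In [rememɔs] and [rememɔzɛ] the final segment of 'net' alternates: [s] ~ [z].
Compare 'hand', with invariant [s] in [kofɔmɔs] and [kofɔmɔsɛ]: an analysis with underlying /s/ and a rule producing [z] before the NEG suffix would wrongly predict alternation here too.
So /z/ is underlying, and a rule of word-final obstruent devoicing — voiced obstruents become voiceless word-finally — gives [s].
Hence 'net' is /rememɔz/ underlyingly.

/rememɔz/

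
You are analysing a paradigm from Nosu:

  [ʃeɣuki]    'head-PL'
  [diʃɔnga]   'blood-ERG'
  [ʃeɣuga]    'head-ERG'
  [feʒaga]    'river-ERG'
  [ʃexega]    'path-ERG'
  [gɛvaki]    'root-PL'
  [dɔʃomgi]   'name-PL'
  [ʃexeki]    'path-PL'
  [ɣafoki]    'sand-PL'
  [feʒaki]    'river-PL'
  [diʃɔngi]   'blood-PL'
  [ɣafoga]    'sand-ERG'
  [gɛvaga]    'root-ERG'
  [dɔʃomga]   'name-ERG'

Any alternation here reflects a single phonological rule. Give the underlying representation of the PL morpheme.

/-ki/

The PL suffix surfaces as [-gi] and [-ki], depending on the final segment of the stem.
By contrast the ERG suffix keeps its initial [g] throughout — that segment must be underlying.
So the underlying form is /-ki/, and voiceless stops become voiced after a nasal.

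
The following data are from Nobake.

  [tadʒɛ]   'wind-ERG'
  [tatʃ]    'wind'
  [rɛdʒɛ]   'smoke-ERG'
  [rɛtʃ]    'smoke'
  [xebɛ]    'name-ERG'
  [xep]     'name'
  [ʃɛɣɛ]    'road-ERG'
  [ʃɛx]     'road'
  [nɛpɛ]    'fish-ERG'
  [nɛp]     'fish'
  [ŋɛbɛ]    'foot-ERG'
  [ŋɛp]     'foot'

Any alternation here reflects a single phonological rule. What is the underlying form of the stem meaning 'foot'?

The root 'foot' surfaces as [ŋɛbɛ] and [ŋɛp], with a stem-final [b] ~ [p] alternation.
But 'fish' keeps [p] in both environments ([nɛpɛ], [nɛp]), so there is no rule changing /p/ to [b] before the ERG suffix.
Therefore /b/ is basic and [p] is derived by word-final obstruent devoicing (voiced obstruents become voiceless word-finally).
The underlying form of 'foot' is therefore /ŋɛb/.

/ŋɛb/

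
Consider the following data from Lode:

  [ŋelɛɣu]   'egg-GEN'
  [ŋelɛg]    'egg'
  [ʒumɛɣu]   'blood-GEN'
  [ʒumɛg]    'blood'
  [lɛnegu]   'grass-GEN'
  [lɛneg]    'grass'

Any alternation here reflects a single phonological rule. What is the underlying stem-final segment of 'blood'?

'blood' shows [ɣ] ~ [g] at the end of the stem ([ʒumɛɣu] vs [ʒumɛg]).
But 'grass' keeps [g] in both environments ([lɛnegu], [lɛneg]), so there is no rule changing /g/ to [ɣ] before the GEN suffix.
The alternation reflects word-final hardening: voiced fricatives become stops word-finally. /ɣ/ is underlying.

/ɣ/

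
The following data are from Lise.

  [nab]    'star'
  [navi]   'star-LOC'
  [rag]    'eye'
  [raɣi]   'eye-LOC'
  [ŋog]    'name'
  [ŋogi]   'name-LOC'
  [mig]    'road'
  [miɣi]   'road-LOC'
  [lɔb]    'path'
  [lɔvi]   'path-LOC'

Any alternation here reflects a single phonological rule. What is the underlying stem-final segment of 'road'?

The stem for 'road' ends in [g] in [mig] but [ɣ] in [miɣi].
But 'name' keeps [g] in both environments ([ŋog], [ŋogi]), so there is no rule changing /g/ to [ɣ] before the LOC suffix.
The underlying segment must be /ɣ/; voiced fricatives become stops word-finally, yielding [g] there.

/ɣ/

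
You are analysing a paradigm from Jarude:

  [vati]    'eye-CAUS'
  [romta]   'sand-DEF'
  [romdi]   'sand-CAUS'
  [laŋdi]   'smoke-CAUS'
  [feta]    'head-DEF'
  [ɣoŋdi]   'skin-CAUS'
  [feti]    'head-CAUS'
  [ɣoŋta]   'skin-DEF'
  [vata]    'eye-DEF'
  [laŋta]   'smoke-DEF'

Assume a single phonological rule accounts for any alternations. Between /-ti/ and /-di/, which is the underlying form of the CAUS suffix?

The CAUS suffix surfaces as [-di] and [-ti], depending on the final segment of the stem.
By contrast the DEF suffix keeps its initial [t] throughout — that segment must be underlying.
The CAUS suffix is therefore /-di/ underlyingly, with post-vocalic devoicing: voiced stops become voiceless after a vowel.

/-di/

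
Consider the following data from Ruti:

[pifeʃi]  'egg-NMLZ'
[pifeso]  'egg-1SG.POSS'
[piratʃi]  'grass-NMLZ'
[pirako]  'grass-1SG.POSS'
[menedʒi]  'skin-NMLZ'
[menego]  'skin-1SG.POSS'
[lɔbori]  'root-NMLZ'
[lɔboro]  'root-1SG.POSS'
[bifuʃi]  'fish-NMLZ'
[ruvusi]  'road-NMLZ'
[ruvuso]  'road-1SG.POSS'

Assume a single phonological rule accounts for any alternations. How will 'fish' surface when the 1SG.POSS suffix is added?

The stem for 'egg' ends in [ʃ] in [pifeʃi] but [s] in [pifeso].
The stem 'road' ([ruvusi], [ruvuso]) shows [s] unchanged in both environments, so [s] cannot be basic with [ʃ] derived before the NMLZ suffix.
Therefore /ʃ/ is basic and [s] is derived by depalatalization (palato-alveolar /tʃ/, /dʒ/ and /ʃ/ become [k], [g] and [s] when no front vowel follows).
The one attested form of 'fish', [bifuʃi], shows underlying /bifuʃ/. Applying the same rule when no front vowel follows gives [bifuso].

[bifuso]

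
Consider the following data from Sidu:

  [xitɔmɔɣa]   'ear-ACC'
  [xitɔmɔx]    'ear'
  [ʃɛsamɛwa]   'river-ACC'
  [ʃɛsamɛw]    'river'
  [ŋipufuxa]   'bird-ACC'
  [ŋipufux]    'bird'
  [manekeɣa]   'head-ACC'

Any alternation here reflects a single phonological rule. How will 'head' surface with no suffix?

The root 'ear' surfaces as [xitɔmɔɣa] and [xitɔmɔx], with a stem-final [ɣ] ~ [x] alternation.
The stem 'bird' ([ŋipufuxa], [ŋipufux]) shows [x] unchanged in both environments, so [x] cannot be basic with [ɣ] derived before the ACC suffix.
Therefore /ɣ/ is basic and [x] is derived by word-final obstruent devoicing (voiced obstruents become voiceless word-finally).
From [manekeɣa] the stem 'head' is /manekeɣ/; word-finally this yields [manekex].

[manekex]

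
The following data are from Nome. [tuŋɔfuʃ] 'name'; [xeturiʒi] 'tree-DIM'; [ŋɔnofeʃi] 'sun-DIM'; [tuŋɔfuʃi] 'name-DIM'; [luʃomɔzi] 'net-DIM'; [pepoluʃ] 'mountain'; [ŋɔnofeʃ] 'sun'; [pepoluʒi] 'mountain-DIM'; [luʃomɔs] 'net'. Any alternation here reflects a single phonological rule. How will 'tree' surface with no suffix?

The stem for 'mountain' ends in [ʒ] in [pepoluʒi] but [ʃ] in [pepoluʃ].
But 'name' keeps [ʃ] in both environments ([tuŋɔfuʃi], [tuŋɔfuʃ]), so there is no rule changing /ʃ/ to [ʒ] before the DIM suffix.
Therefore /ʒ/ is basic and [ʃ] is derived by word-final obstruent devoicing (voiced obstruents become voiceless word-finally).
From [xeturiʒi] the stem 'tree' is /xeturiʒ/; word-finally this yields [xeturiʃ].

[xeturiʃ]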